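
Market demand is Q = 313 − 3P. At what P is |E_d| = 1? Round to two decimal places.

52.17

For linear demand Q = a − bP, E = −bP/(a − bP). |E| = 1 ⇒ bP = a − bP ⇒ P = a/(2b).
P = 313/(2·3) ≈ 52.17.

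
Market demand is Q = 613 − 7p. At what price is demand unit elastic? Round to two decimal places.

43.79

For linear demand Q = a − bp, E = −bp/(a − bp). |E| = 1 ⇒ bp = a − bp ⇒ p = a/(2b).
p = 613/(2·7) ≈ 43.79.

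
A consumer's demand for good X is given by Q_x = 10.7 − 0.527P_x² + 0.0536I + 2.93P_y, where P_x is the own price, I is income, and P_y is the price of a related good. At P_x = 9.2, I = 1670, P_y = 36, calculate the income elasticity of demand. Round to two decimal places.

Q_x = 10.7 − 0.527(9.2)² + 0.0536(1670) + 2.93(36) = 10.7 − 44.6053 + 89.512 + 105.48 = 161.0867.
∂Q_x/∂I = +0.0536, so E_I = 0.0536·(1670/161.0867) ≈ 0.56.
E_I ∈ (0,1): normal good (necessity).

0.56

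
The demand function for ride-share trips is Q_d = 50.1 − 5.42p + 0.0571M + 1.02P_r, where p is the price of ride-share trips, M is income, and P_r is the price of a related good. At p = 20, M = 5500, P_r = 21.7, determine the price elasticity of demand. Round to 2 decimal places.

-0.39

Substituting, Q_d = 50.1 − 5.42(20) + 0.0571(5500) + 1.02(21.7) = 50.1 − 108.4 + 314.05 + 22.134 = 277.884.
∂Q_d/∂p = −5.42, so E_p = (−5.42)·(20/277.884) ≈ -0.39.
|E_p| < 1: demand is inelastic.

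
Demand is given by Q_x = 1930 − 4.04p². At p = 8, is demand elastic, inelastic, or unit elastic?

At p = 8, Q_x = 1671.44.
dQ_x/dp = −2·4.04·p = −64.64.
Point elasticity E = (dQ_x/dp)·(p/Q_x) = -64.64 × 8/1671.44 ≈ -0.309.
|E| ≈ 0.309 < 1, so demand is inelastic.

inelastic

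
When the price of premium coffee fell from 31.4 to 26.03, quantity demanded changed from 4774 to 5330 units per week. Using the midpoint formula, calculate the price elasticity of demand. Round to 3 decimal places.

-0.588

%Δq = (5330 − 4774)/[(4774 + 5330)/2] = 556/5052 ≈ 0.1101.
%Δp = (26.03 − 31.4)/[(31.4 + 26.03)/2] = -5.37/28.715 ≈ -0.1870.
Arc elasticity E = %Δq/%Δp ≈ 0.1101/-0.1870 ≈ -0.588.
|E| < 1: demand is inelastic over this range.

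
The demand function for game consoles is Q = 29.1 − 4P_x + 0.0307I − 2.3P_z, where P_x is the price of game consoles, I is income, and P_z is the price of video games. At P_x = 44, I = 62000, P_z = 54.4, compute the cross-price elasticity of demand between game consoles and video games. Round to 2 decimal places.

-0.08

Evaluating quantity at (P_x, I, P_z) gives Q = 29.1 − 4(44) + 0.0307(62000) − 2.3(54.4) = 29.1 − 176 + 1903.4 − 125.12 = 1631.38.
∂Q/∂P_z = −2.3, so E_xy = -2.3·(54.4/1631.38) ≈ -0.08.
E_xy < 0: the goods are complements.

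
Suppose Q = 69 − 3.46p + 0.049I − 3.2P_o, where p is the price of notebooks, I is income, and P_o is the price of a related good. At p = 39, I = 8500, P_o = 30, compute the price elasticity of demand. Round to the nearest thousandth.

-0.530

Evaluating quantity at (p, I, P_o) gives Q = 69 − 3.46(39) + 0.049(8500) − 3.2(30) = 69 − 134.94 + 416.5 − 96 = 254.56.
∂Q/∂p = −3.46, so E_p = (−3.46)·(39/254.56) ≈ -0.530.
|E_p| < 1: demand is inelastic.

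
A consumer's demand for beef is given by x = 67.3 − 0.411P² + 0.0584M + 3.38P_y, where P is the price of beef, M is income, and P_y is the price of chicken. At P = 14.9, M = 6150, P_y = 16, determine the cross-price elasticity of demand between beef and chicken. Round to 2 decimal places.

Evaluating quantity at (P, M, P_y) gives x = 67.3 − 0.411(14.9)² + 0.0584(6150) + 3.38(16) = 67.3 − 91.2461 + 359.16 + 54.08 = 389.2939.
∂x/∂P_y = +3.38, so E_xy = 3.38·(16/389.2939) ≈ 0.14.
E_xy > 0: the goods are substitutes.

0.14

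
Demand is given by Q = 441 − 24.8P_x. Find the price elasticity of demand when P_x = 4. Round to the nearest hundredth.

At P_x = 4, Q = 341.8.
dQ/dP_x = −24.8.
Point elasticity E = (dQ/dP_x)·(P_x/Q) = -24.8 × 4/341.8 ≈ -0.29.
|E| < 1, so demand is inelastic at this price.

-0.29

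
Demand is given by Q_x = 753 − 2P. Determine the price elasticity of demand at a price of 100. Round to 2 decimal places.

At P = 100, Q_x = 553.
dQ_x/dP = −2.
Point elasticity E = (dQ_x/dP)·(P/Q_x) = -2 × 100/553 ≈ -0.36.
|E| < 1, so demand is inelastic at this price.

-0.36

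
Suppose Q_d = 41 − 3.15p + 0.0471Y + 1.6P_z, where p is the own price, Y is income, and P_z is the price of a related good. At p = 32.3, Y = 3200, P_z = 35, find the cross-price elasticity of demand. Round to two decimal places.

0.38

Substituting, Q_d = 41 − 3.15(32.3) + 0.0471(3200) + 1.6(35) = 41 − 101.745 + 150.72 + 56 = 145.975.
∂Q_d/∂P_z = +1.6, so E_xy = 1.6·(35/145.975) ≈ 0.38.
E_xy > 0: the goods are substitutes.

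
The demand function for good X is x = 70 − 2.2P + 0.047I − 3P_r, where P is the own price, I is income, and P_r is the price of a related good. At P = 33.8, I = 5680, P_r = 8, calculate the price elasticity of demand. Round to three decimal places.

At the given point, x = 70 − 2.2(33.8) + 0.047(5680) − 3(8) = 70 − 74.36 + 266.96 − 24 = 238.6.
∂x/∂P = −2.2, so E_p = (−2.2)·(33.8/238.6) ≈ -0.312.
|E_p| < 1: demand is inelastic.

-0.312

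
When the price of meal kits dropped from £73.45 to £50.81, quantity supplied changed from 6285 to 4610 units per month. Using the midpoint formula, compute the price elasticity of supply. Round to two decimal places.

0.84

%ΔQ = (4610 − 6285)/[(6285 + 4610)/2] = -1675/5447.5 ≈ -0.3075.
%ΔP = (50.81 − 73.45)/[(73.45 + 50.81)/2] = -22.64/62.13 ≈ -0.3644.
Arc elasticity E = %ΔQ/%ΔP ≈ -0.3075/-0.3644 ≈ 0.84.
|E| < 1: supply is inelastic over this range.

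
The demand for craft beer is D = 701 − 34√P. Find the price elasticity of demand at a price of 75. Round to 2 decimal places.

-0.36

At P = 75, D = 406.5514.
dD/dP = −34/(2√P) = −34/(2·8.6603).
Point elasticity E = (dD/dP)·(P/D) = -1.963 × 75/406.5514 ≈ -0.36.
|E| < 1, so demand is inelastic at this price.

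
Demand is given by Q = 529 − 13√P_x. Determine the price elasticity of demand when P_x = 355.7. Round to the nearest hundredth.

-0.43

At P_x = 355.7, Q = 283.8199.
dQ/dP_x = −13/(2√P_x) = −13/(2·18.86).
Point elasticity E = (dQ/dP_x)·(P_x/Q) = -0.3446 × 355.7/283.8199 ≈ -0.43.
|E| < 1, so demand is inelastic at this price.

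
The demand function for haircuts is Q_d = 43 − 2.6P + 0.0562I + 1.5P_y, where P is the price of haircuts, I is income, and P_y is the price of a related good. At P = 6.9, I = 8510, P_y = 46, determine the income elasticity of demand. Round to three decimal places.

Substituting, Q_d = 43 − 2.6(6.9) + 0.0562(8510) + 1.5(46) = 43 − 17.94 + 478.262 + 69 = 572.322.
∂Q_d/∂I = +0.0562, so E_I = 0.0562·(8510/572.322) ≈ 0.836.
E_I ∈ (0,1): normal good (necessity).

0.836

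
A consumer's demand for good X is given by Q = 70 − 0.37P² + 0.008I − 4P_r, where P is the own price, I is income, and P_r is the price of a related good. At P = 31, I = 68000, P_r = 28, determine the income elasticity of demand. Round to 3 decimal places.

Substituting, Q = 70 − 0.37(31)² + 0.008(68000) − 4(28) = 70 − 355.57 + 544 − 112 = 146.43.
∂Q/∂I = +0.008, so E_I = 0.008·(68000/146.43) ≈ 3.715.
E_I > 1: normal good (luxury).

3.715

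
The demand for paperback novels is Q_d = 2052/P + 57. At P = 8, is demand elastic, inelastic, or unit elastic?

inelastic

At P = 8, Q_d = 313.5.
dQ_d/dP = −2052/P² = −32.0625.
Point elasticity E = (dQ_d/dP)·(P/Q_d) = -32.0625 × 8/313.5 ≈ -0.818.
|E| ≈ 0.818 < 1, so demand is inelastic.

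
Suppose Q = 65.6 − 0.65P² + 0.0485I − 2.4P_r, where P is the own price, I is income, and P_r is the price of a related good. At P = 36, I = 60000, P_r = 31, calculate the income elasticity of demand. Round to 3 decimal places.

1.413

Q = 65.6 − 0.65(36)² + 0.0485(60000) − 2.4(31) = 65.6 − 842.4 + 2910 − 74.4 = 2058.8.
∂Q/∂I = +0.0485, so E_I = 0.0485·(60000/2058.8) ≈ 1.413.
E_I > 1: normal good (luxury).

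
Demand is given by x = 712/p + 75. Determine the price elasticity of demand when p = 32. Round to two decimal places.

At p = 32, x = 97.25.
dx/dp = −712/p² = −0.6953.
Point elasticity E = (dx/dp)·(p/x) = -0.6953 × 32/97.25 ≈ -0.23.
|E| < 1, so demand is inelastic at this price.

-0.23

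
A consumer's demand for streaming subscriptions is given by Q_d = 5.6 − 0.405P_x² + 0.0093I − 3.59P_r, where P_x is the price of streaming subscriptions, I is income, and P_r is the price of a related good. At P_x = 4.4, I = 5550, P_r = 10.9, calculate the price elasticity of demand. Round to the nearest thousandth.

-1.531

At the given point, Q_d = 5.6 − 0.405(4.4)² + 0.0093(5550) − 3.59(10.9) = 5.6 − 7.8408 + 51.615 − 39.131 = 10.2432.
∂Q_d/∂P_x = −2·0.405·P_x = -3.564, so E_p = -3.564·(4.4/10.2432) ≈ -1.531.
|E_p| > 1: demand is elastic.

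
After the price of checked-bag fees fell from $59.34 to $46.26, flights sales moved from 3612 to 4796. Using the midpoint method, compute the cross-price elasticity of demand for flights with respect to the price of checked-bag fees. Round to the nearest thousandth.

-1.137

%ΔQ_x = (4796 − 3612)/[(3612+4796)/2] = 1184/4204 ≈ 0.2816.
%ΔP_y = (46.26 − 59.34)/[(59.34+46.26)/2] ≈ -0.2477.
E_xy = 0.2816/-0.2477 ≈ -1.137.
E_xy < 0, so flights and checked-bag fees are complements.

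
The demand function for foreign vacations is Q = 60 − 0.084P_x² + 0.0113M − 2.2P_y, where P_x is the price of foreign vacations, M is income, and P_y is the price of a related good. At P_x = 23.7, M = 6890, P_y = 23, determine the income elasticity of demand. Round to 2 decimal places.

Q = 60 − 0.084(23.7)² + 0.0113(6890) − 2.2(23) = 60 − 47.182 + 77.857 − 50.6 = 40.075.
∂Q/∂M = +0.0113, so E_I = 0.0113·(6890/40.075) ≈ 1.94.
E_I > 1: normal good (luxury).

1.94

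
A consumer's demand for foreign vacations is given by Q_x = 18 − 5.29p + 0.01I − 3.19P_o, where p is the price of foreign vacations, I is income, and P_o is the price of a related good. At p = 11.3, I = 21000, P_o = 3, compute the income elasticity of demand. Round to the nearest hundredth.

Evaluating quantity at (p, I, P_o) gives Q_x = 18 − 5.29(11.3) + 0.01(21000) − 3.19(3) = 18 − 59.777 + 210 − 9.57 = 158.653.
∂Q_x/∂I = +0.01, so E_I = 0.01·(21000/158.653) ≈ 1.32.
E_I > 1: normal good (luxury).

1.32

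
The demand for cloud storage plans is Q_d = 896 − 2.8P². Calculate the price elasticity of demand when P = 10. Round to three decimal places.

At P = 10, Q_d = 616.
dQ_d/dP = −2·2.8·P = −56.
Point elasticity E = (dQ_d/dP)·(P/Q_d) = -56 × 10/616 ≈ -0.909.
|E| < 1, so demand is inelastic at this price.

-0.909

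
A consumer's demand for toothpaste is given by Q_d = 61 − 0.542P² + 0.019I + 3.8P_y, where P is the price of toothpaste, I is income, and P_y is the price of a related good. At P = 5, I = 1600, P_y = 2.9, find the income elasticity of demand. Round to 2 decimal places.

First evaluate Q_d: 61 − 0.542(5)² + 0.019(1600) + 3.8(2.9) = 61 − 13.55 + 30.4 + 11.02 = 88.87.
∂Q_d/∂I = +0.019, so E_I = 0.019·(1600/88.87) ≈ 0.34.
E_I ∈ (0,1): normal good (necessity).

0.34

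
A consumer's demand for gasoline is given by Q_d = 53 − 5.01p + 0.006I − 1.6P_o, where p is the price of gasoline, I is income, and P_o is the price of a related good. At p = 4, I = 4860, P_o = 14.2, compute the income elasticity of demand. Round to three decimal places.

Q_d = 53 − 5.01(4) + 0.006(4860) − 1.6(14.2) = 53 − 20.04 + 29.16 − 22.72 = 39.4.
∂Q_d/∂I = +0.006, so E_I = 0.006·(4860/39.4) ≈ 0.740.
E_I ∈ (0,1): normal good (necessity).

0.740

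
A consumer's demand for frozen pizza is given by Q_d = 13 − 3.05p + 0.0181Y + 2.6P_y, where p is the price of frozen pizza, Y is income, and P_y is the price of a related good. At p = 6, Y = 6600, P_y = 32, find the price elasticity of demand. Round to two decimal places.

First evaluate Q_d: 13 − 3.05(6) + 0.0181(6600) + 2.6(32) = 13 − 18.3 + 119.46 + 83.2 = 197.36.
∂Q_d/∂p = −3.05, so E_p = (−3.05)·(6/197.36) ≈ -0.09.
|E_p| < 1: demand is inelastic.

-0.09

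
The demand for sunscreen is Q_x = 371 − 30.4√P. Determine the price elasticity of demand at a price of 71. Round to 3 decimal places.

-1.115

At P = 71, Q_x = 114.845.
dQ_x/dP = −30.4/(2√P) = −30.4/(2·8.4261).
Point elasticity E = (dQ_x/dP)·(P/Q_x) = -1.8039 × 71/114.845 ≈ -1.115.
|E| > 1, so demand is elastic at this price.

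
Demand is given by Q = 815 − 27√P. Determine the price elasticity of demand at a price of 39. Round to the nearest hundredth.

At P = 39, Q = 646.3851.
dQ/dP = −27/(2√P) = −27/(2·6.245).
Point elasticity E = (dQ/dP)·(P/Q) = -2.1617 × 39/646.3851 ≈ -0.13.
|E| < 1, so demand is inelastic at this price.

-0.13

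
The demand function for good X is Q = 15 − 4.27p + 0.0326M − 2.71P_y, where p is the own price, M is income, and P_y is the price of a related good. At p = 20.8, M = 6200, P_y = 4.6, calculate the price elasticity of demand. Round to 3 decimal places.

-0.767

At the given point, Q = 15 − 4.27(20.8) + 0.0326(6200) − 2.71(4.6) = 15 − 88.816 + 202.12 − 12.466 = 115.838.
∂Q/∂p = −4.27, so E_p = (−4.27)·(20.8/115.838) ≈ -0.767.
|E_p| < 1: demand is inelastic.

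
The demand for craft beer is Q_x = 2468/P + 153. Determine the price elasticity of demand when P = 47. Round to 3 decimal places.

-0.256

At P = 47, Q_x = 205.5106.
dQ_x/dP = −2468/P² = −1.1172.
Point elasticity E = (dQ_x/dP)·(P/Q_x) = -1.1172 × 47/205.5106 ≈ -0.256.
|E| < 1, so demand is inelastic at this price.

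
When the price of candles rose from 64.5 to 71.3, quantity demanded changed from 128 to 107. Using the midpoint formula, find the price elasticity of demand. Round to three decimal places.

-1.785

%Δq = (107 − 128)/[(128 + 107)/2] = -21/117.5 ≈ -0.1787.
%Δp = (71.3 − 64.5)/[(64.5 + 71.3)/2] = 6.8/67.9 ≈ 0.1001.
Arc elasticity E = %Δq/%Δp ≈ -0.1787/0.1001 ≈ -1.785.
|E| > 1: demand is elastic over this range.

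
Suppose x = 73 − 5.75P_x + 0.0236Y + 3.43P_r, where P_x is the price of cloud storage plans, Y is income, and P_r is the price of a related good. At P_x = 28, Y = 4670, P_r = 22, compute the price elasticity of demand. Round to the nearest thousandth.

-1.648

x = 73 − 5.75(28) + 0.0236(4670) + 3.43(22) = 73 − 161 + 110.212 + 75.46 = 97.672.
∂x/∂P_x = −5.75, so E_p = (−5.75)·(28/97.672) ≈ -1.648.
|E_p| > 1: demand is elastic.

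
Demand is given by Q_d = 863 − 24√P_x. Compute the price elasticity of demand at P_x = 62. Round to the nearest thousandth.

-0.140

At P_x = 62, Q_d = 674.0238.
dQ_d/dP_x = −24/(2√P_x) = −24/(2·7.874).
Point elasticity E = (dQ_d/dP_x)·(P_x/Q_d) = -1.524 × 62/674.0238 ≈ -0.140.
|E| < 1, so demand is inelastic at this price.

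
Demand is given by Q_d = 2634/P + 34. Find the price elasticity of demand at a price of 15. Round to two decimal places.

-0.84

At P = 15, Q_d = 209.6.
dQ_d/dP = −2634/P² = −11.7067.
Point elasticity E = (dQ_d/dP)·(P/Q_d) = -11.7067 × 15/209.6 ≈ -0.84.
|E| < 1, so demand is inelastic at this price.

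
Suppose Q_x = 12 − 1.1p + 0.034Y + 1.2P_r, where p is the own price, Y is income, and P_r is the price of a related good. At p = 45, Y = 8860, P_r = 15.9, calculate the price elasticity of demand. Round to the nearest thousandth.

Substituting, Q_x = 12 − 1.1(45) + 0.034(8860) + 1.2(15.9) = 12 − 49.5 + 301.24 + 19.08 = 282.82.
∂Q_x/∂p = −1.1, so E_p = (−1.1)·(45/282.82) ≈ -0.175.
|E_p| < 1: demand is inelastic.

-0.175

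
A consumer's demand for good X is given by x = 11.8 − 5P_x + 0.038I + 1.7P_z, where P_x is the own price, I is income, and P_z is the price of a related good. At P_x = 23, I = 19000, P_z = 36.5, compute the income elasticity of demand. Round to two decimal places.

At the given point, x = 11.8 − 5(23) + 0.038(19000) + 1.7(36.5) = 11.8 − 115 + 722 + 62.05 = 680.85.
∂x/∂I = +0.038, so E_I = 0.038·(19000/680.85) ≈ 1.06.
E_I > 1: normal good (luxury).

1.06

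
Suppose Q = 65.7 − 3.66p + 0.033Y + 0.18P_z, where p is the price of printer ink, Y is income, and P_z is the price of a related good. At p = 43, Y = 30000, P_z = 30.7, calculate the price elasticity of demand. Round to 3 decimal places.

-0.174

First evaluate Q: 65.7 − 3.66(43) + 0.033(30000) + 0.18(30.7) = 65.7 − 157.38 + 990 + 5.526 = 903.846.
∂Q/∂p = −3.66, so E_p = (−3.66)·(43/903.846) ≈ -0.174.
|E_p| < 1: demand is inelastic.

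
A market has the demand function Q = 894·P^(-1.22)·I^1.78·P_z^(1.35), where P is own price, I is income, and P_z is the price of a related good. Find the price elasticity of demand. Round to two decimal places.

-1.22

For a Cobb–Douglas (constant-elasticity) form Q = A·P^α·…, the elasticity with respect to P equals the exponent α at every point.
Here the exponent on P is -1.22, so the price elasticity of demand is -1.22.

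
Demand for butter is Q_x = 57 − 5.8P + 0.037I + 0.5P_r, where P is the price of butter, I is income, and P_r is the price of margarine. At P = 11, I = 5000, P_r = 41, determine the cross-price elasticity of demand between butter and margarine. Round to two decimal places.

First evaluate Q_x: 57 − 5.8(11) + 0.037(5000) + 0.5(41) = 57 − 63.8 + 185 + 20.5 = 198.7.
∂Q_x/∂P_r = +0.5, so E_xy = 0.5·(41/198.7) ≈ 0.10.
E_xy > 0: the goods are substitutes.

0.10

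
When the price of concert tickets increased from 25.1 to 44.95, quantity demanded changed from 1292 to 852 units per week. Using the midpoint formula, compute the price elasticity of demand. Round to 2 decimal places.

-0.72

%Δq = (852 − 1292)/[(1292 + 852)/2] = -440/1072 ≈ -0.4104.
%Δp = (44.95 − 25.1)/[(25.1 + 44.95)/2] = 19.85/35.025 ≈ 0.5667.
Arc elasticity E = %Δq/%Δp ≈ -0.4104/0.5667 ≈ -0.72.
|E| < 1: demand is inelastic over this range.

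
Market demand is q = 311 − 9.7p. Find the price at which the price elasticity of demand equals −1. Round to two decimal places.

16.03

For linear demand q = a − bp, E = −bp/(a − bp). |E| = 1 ⇒ bp = a − bp ⇒ p = a/(2b).
p = 311/(2·9.7) ≈ 16.03.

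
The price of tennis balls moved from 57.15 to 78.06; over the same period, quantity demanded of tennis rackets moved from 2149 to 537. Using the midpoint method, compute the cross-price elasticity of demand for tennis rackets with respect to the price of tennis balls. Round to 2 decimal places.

-3.88

%ΔQ_x = (537 − 2149)/[(2149+537)/2] = -1612/1343 ≈ -1.2003.
%ΔP_y = (78.06 − 57.15)/[(57.15+78.06)/2] ≈ 0.3093.
E_xy = -1.2003/0.3093 ≈ -3.88.
E_xy < 0, so tennis rackets and tennis balls are complements.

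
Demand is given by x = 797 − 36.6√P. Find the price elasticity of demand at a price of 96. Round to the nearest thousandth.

At P = 96, x = 438.3947.
dx/dP = −36.6/(2√P) = −36.6/(2·9.798).
Point elasticity E = (dx/dP)·(P/x) = -1.8677 × 96/438.3947 ≈ -0.409.
|E| < 1, so demand is inelastic at this price.

-0.409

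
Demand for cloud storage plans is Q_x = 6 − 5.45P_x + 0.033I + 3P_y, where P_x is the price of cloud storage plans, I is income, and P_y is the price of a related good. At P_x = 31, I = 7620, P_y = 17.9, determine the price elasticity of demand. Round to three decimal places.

Evaluating quantity at (P_x, I, P_y) gives Q_x = 6 − 5.45(31) + 0.033(7620) + 3(17.9) = 6 − 168.95 + 251.46 + 53.7 = 142.21.
∂Q_x/∂P_x = −5.45, so E_p = (−5.45)·(31/142.21) ≈ -1.188.
|E_p| > 1: demand is elastic.

-1.188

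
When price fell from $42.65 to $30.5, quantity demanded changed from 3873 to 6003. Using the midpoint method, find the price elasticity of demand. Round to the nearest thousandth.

%Δq = (6003 − 3873)/[(3873 + 6003)/2] = 2130/4938 ≈ 0.4313.
%ΔP = (30.5 − 42.65)/[(42.65 + 30.5)/2] = -12.15/36.575 ≈ -0.3322.
Arc elasticity E = %Δq/%ΔP ≈ 0.4313/-0.3322 ≈ -1.298.
|E| > 1: demand is elastic over this range.

-1.298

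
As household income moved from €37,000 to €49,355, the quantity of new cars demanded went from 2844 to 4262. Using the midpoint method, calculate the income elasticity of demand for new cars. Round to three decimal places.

%ΔQ = (4262 − 2844)/[(2844+4262)/2] = 1418/3553 ≈ 0.3991.
%ΔI = (49,355 − 37,000)/[(37,000+49,355)/2] = 12355/43177.5 ≈ 0.2861.
E_I = %ΔQ/%ΔI ≈ 1.395.
E_I > 1: normal good (luxury).

1.395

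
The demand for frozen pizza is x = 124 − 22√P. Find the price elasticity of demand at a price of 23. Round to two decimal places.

At P = 23, x = 18.4917.
dx/dP = −22/(2√P) = −22/(2·4.7958).
Point elasticity E = (dx/dP)·(P/x) = -2.2937 × 23/18.4917 ≈ -2.85.
|E| > 1, so demand is elastic at this price.

-2.85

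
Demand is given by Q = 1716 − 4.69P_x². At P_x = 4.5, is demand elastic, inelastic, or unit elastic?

inelastic

At P_x = 4.5, Q = 1621.0275.
dQ/dP_x = −2·4.69·P_x = −42.21.
Point elasticity E = (dQ/dP_x)·(P_x/Q) = -42.21 × 4.5/1621.0275 ≈ -0.117.
|E| ≈ 0.117 < 1, so demand is inelastic.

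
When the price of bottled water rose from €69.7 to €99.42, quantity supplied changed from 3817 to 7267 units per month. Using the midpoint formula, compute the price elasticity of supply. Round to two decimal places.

1.77

%Δq = (7267 − 3817)/[(3817 + 7267)/2] = 3450/5542 ≈ 0.6225.
%ΔP = (99.42 − 69.7)/[(69.7 + 99.42)/2] = 29.72/84.56 ≈ 0.3515.
Arc elasticity E = %Δq/%ΔP ≈ 0.6225/0.3515 ≈ 1.77.
|E| > 1: supply is elastic over this range.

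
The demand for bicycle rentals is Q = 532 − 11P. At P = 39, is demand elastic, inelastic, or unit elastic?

elastic

At P = 39, Q = 103.
dQ/dP = −11.
Point elasticity E = (dQ/dP)·(P/Q) = -11 × 39/103 ≈ -4.165.
|E| ≈ 4.165 > 1, so demand is elastic.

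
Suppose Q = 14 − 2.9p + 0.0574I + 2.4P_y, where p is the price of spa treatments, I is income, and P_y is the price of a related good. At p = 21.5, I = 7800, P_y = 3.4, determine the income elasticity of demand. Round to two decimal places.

Evaluating quantity at (p, I, P_y) gives Q = 14 − 2.9(21.5) + 0.0574(7800) + 2.4(3.4) = 14 − 62.35 + 447.72 + 8.16 = 407.53.
∂Q/∂I = +0.0574, so E_I = 0.0574·(7800/407.53) ≈ 1.10.
E_I > 1: normal good (luxury).

1.10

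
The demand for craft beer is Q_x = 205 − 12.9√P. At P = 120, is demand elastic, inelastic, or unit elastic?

At P = 120, Q_x = 63.6876.
dQ_x/dP = −12.9/(2√P) = −12.9/(2·10.9545).
Point elasticity E = (dQ_x/dP)·(P/Q_x) = -0.5888 × 120/63.6876 ≈ -1.109.
|E| ≈ 1.109 > 1, so demand is elastic.

elastic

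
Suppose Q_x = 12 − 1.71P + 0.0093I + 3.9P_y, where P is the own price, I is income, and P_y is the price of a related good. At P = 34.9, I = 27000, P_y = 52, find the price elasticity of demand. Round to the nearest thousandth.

-0.147

First evaluate Q_x: 12 − 1.71(34.9) + 0.0093(27000) + 3.9(52) = 12 − 59.679 + 251.1 + 202.8 = 406.221.
∂Q_x/∂P = −1.71, so E_p = (−1.71)·(34.9/406.221) ≈ -0.147.
|E_p| < 1: demand is inelastic.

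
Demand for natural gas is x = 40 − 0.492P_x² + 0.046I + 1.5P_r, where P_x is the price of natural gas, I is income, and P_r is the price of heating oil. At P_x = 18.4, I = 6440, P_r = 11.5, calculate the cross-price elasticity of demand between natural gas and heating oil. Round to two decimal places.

0.09

At the given point, x = 40 − 0.492(18.4)² + 0.046(6440) + 1.5(11.5) = 40 − 166.5715 + 296.24 + 17.25 = 186.9185.
∂x/∂P_r = +1.5, so E_xy = 1.5·(11.5/186.9185) ≈ 0.09.
E_xy > 0: the goods are substitutes.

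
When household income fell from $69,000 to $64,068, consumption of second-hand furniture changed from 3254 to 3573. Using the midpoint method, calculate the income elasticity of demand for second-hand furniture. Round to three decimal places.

-1.261

%ΔQ = (3573 − 3254)/[(3254+3573)/2] = 319/3413.5 ≈ 0.0935.
%ΔM = (64,068 − 69,000)/[(69,000+64,068)/2] = -4932/66534 ≈ -0.0741.
E_I = %ΔQ/%ΔM ≈ -1.261.
E_I < 0: inferior good.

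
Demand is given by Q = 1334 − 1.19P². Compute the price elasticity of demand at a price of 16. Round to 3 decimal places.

At P = 16, Q = 1029.36.
dQ/dP = −2·1.19·P = −38.08.
Point elasticity E = (dQ/dP)·(P/Q) = -38.08 × 16/1029.36 ≈ -0.592.
|E| < 1, so demand is inelastic at this price.

-0.592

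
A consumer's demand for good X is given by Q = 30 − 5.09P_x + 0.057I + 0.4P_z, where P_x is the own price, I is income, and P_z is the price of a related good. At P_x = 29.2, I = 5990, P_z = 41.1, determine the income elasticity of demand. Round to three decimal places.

1.427

First evaluate Q: 30 − 5.09(29.2) + 0.057(5990) + 0.4(41.1) = 30 − 148.628 + 341.43 + 16.44 = 239.242.
∂Q/∂I = +0.057, so E_I = 0.057·(5990/239.242) ≈ 1.427.
E_I > 1: normal good (luxury).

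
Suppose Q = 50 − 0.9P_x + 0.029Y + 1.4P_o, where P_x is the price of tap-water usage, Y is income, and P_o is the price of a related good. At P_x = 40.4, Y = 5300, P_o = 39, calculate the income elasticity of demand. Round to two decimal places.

0.69

Q = 50 − 0.9(40.4) + 0.029(5300) + 1.4(39) = 50 − 36.36 + 153.7 + 54.6 = 221.94.
∂Q/∂Y = +0.029, so E_I = 0.029·(5300/221.94) ≈ 0.69.
E_I ∈ (0,1): normal good (necessity).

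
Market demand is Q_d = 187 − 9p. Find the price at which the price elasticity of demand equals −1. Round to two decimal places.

10.39

For linear demand Q_d = a − bp, E = −bp/(a − bp). |E| = 1 ⇒ bp = a − bp ⇒ p = a/(2b).
p = 187/(2·9) ≈ 10.39.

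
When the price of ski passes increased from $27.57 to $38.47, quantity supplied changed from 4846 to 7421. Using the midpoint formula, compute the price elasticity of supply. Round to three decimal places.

%Δq = (7421 − 4846)/[(4846 + 7421)/2] = 2575/6133.5 ≈ 0.4198.
%Δp = (38.47 − 27.57)/[(27.57 + 38.47)/2] = 10.9/33.02 ≈ 0.3301.
Arc elasticity E = %Δq/%Δp ≈ 0.4198/0.3301 ≈ 1.272.
|E| > 1: supply is elastic over this range.

1.272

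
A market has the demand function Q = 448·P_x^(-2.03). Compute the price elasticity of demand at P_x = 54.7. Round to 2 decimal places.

-2.03

For a Cobb–Douglas (constant-elasticity) form Q = A·P_x^α·…, the elasticity with respect to P_x equals the exponent α at every point.
Here the exponent on P_x is -2.03, so the price elasticity of demand is -2.03.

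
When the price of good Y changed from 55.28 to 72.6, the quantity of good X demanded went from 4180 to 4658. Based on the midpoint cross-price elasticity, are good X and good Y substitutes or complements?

substitutes

%ΔQ_x = (4658 − 4180)/[(4180+4658)/2] = 478/4419 ≈ 0.1082.
%ΔP_y = (72.6 − 55.28)/[(55.28+72.6)/2] ≈ 0.2709.
E_xy = 0.1082/0.2709 ≈ 0.399.
E_xy > 0, so the goods are substitutes.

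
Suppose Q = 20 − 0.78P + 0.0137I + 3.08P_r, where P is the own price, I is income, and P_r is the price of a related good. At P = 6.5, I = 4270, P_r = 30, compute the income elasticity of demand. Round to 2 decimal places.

At the given point, Q = 20 − 0.78(6.5) + 0.0137(4270) + 3.08(30) = 20 − 5.07 + 58.499 + 92.4 = 165.829.
∂Q/∂I = +0.0137, so E_I = 0.0137·(4270/165.829) ≈ 0.35.
E_I ∈ (0,1): normal good (necessity).

0.35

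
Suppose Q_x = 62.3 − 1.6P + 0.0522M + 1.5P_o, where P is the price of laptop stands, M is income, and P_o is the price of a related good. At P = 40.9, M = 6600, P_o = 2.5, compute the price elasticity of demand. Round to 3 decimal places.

Q_x = 62.3 − 1.6(40.9) + 0.0522(6600) + 1.5(2.5) = 62.3 − 65.44 + 344.52 + 3.75 = 345.13.
∂Q_x/∂P = −1.6, so E_p = (−1.6)·(40.9/345.13) ≈ -0.190.
|E_p| < 1: demand is inelastic.

-0.190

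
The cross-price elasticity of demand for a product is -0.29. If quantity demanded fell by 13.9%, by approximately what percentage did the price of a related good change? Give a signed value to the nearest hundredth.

%ΔQ ≈ E × %ΔP_y ⇒ %ΔP_y = %ΔQ / E = (-13.9%)/(-0.29) ≈ 47.93%.

47.93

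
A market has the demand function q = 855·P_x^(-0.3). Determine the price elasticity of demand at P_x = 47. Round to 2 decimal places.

For a Cobb–Douglas (constant-elasticity) form q = A·P_x^α·…, the elasticity with respect to P_x equals the exponent α at every point.
Here the exponent on P_x is -0.3, so the price elasticity of demand is -0.30.

-0.30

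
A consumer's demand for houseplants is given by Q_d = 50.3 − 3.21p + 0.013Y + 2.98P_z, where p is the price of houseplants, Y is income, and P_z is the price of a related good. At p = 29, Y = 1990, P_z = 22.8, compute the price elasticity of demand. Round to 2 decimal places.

-1.82

Evaluating quantity at (p, Y, P_z) gives Q_d = 50.3 − 3.21(29) + 0.013(1990) + 2.98(22.8) = 50.3 − 93.09 + 25.87 + 67.944 = 51.024.
∂Q_d/∂p = −3.21, so E_p = (−3.21)·(29/51.024) ≈ -1.82.
|E_p| > 1: demand is elastic.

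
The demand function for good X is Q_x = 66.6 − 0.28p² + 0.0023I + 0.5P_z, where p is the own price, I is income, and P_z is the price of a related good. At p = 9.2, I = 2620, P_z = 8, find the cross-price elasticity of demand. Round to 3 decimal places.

0.076

Evaluating quantity at (p, I, P_z) gives Q_x = 66.6 − 0.28(9.2)² + 0.0023(2620) + 0.5(8) = 66.6 − 23.6992 + 6.026 + 4 = 52.9268.
∂Q_x/∂P_z = +0.5, so E_xy = 0.5·(8/52.9268) ≈ 0.076.
E_xy > 0: the goods are substitutes.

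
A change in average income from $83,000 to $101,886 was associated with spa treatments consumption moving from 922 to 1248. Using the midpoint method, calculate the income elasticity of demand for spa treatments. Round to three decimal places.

%ΔQ = (1248 − 922)/[(922+1248)/2] = 326/1085 ≈ 0.3005.
%ΔI = (101,886 − 83,000)/[(83,000+101,886)/2] = 18886/92443 ≈ 0.2043.
E_I = %ΔQ/%ΔI ≈ 1.471.
E_I > 1: normal good (luxury).

1.471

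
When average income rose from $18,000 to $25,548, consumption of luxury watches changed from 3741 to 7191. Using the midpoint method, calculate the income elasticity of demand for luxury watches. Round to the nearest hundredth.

%ΔQ = (7191 − 3741)/[(3741+7191)/2] = 3450/5466 ≈ 0.6312.
%ΔI = (25,548 − 18,000)/[(18,000+25,548)/2] = 7548/21774 ≈ 0.3467.
E_I = %ΔQ/%ΔI ≈ 1.82.
E_I > 1: normal good (luxury).

1.82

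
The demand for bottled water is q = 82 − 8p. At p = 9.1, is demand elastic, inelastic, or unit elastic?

elastic

At p = 9.1, q = 9.2.
dq/dp = −8.
Point elasticity E = (dq/dp)·(p/q) = -8 × 9.1/9.2 ≈ -7.913.
|E| ≈ 7.913 > 1, so demand is elastic.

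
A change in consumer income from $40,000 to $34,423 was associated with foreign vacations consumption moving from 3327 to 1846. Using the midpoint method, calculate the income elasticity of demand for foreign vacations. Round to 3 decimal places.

3.820

%ΔQ = (1846 − 3327)/[(3327+1846)/2] = -1481/2586.5 ≈ -0.5726.
%ΔI = (34,423 − 40,000)/[(40,000+34,423)/2] = -5577/37211.5 ≈ -0.1499.
E_I = %ΔQ/%ΔI ≈ 3.820.
E_I > 1: normal good (luxury).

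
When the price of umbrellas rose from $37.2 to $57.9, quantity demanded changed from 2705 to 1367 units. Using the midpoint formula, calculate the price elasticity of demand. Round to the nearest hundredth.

-1.51

%ΔQ = (1367 − 2705)/[(2705 + 1367)/2] = -1338/2036 ≈ -0.6572.
%ΔP = (57.9 − 37.2)/[(37.2 + 57.9)/2] = 20.7/47.55 ≈ 0.4353.
Arc elasticity E = %ΔQ/%ΔP ≈ -0.6572/0.4353 ≈ -1.51.
|E| > 1: demand is elastic over this range.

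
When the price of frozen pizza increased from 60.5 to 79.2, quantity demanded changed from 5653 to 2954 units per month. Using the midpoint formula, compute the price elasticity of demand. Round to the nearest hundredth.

%ΔQ = (2954 − 5653)/[(5653 + 2954)/2] = -2699/4303.5 ≈ -0.6272.
%ΔP = (79.2 − 60.5)/[(60.5 + 79.2)/2] = 18.7/69.85 ≈ 0.2677.
Arc elasticity E = %ΔQ/%ΔP ≈ -0.6272/0.2677 ≈ -2.34.
|E| > 1: demand is elastic over this range.

-2.34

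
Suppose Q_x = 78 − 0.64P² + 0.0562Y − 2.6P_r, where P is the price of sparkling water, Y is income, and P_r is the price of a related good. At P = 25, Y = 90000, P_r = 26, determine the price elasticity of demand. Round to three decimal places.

-0.171

Evaluating quantity at (P, Y, P_r) gives Q_x = 78 − 0.64(25)² + 0.0562(90000) − 2.6(26) = 78 − 400 + 5058 − 67.6 = 4668.4.
∂Q_x/∂P = −2·0.64·P = -32, so E_p = -32·(25/4668.4) ≈ -0.171.
|E_p| < 1: demand is inelastic.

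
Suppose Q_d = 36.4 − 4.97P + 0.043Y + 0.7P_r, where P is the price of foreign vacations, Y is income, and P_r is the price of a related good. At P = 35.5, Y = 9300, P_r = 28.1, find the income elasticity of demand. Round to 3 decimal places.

Evaluating quantity at (P, Y, P_r) gives Q_d = 36.4 − 4.97(35.5) + 0.043(9300) + 0.7(28.1) = 36.4 − 176.435 + 399.9 + 19.67 = 279.535.
∂Q_d/∂Y = +0.043, so E_I = 0.043·(9300/279.535) ≈ 1.431.
E_I > 1: normal good (luxury).

1.431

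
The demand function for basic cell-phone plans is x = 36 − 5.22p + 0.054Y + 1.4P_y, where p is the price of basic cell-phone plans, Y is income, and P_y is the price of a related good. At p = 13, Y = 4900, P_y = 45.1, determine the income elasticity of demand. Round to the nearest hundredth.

At the given point, x = 36 − 5.22(13) + 0.054(4900) + 1.4(45.1) = 36 − 67.86 + 264.6 + 63.14 = 295.88.
∂x/∂Y = +0.054, so E_I = 0.054·(4900/295.88) ≈ 0.89.
E_I ∈ (0,1): normal good (necessity).

0.89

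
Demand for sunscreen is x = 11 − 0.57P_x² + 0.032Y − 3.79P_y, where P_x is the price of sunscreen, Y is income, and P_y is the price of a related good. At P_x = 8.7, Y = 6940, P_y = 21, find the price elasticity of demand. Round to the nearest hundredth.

First evaluate x: 11 − 0.57(8.7)² + 0.032(6940) − 3.79(21) = 11 − 43.1433 + 222.08 − 79.59 = 110.3467.
∂x/∂P_x = −2·0.57·P_x = -9.918, so E_p = -9.918·(8.7/110.3467) ≈ -0.78.
|E_p| < 1: demand is inelastic.

-0.78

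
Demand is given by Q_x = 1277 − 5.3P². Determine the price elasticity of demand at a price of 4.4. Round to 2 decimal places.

-0.17

At P = 4.4, Q_x = 1174.392.
dQ_x/dP = −2·5.3·P = −46.64.
Point elasticity E = (dQ_x/dP)·(P/Q_x) = -46.64 × 4.4/1174.392 ≈ -0.17.
|E| < 1, so demand is inelastic at this price.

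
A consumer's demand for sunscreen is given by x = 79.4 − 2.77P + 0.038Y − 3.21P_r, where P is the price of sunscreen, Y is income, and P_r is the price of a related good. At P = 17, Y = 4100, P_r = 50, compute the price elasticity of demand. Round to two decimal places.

At the given point, x = 79.4 − 2.77(17) + 0.038(4100) − 3.21(50) = 79.4 − 47.09 + 155.8 − 160.5 = 27.61.
∂x/∂P = −2.77, so E_p = (−2.77)·(17/27.61) ≈ -1.71.
|E_p| > 1: demand is elastic.

-1.71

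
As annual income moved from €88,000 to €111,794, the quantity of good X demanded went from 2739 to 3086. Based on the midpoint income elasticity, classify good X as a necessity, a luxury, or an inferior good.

%ΔQ = (3086 − 2739)/[(2739+3086)/2] = 347/2912.5 ≈ 0.1191.
%ΔI = (111,794 − 88,000)/[(88,000+111,794)/2] = 23794/99897 ≈ 0.2382.
E_I = %ΔQ/%ΔI ≈ 0.500.
E_I ∈ (0,1): normal good (necessity).

necessity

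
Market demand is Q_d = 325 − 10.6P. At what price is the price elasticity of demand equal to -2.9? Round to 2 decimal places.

22.80

Set −bP/(a − bP) = −2.9 ⇒ bP = 2.9(a − bP) ⇒ bP(1+2.9) = 2.9·a.
P = 2.9·325/(10.6·3.9) ≈ 22.80.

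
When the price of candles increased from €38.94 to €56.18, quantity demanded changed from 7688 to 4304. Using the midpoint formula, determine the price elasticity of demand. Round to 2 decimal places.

-1.56

%ΔQ = (4304 − 7688)/[(7688 + 4304)/2] = -3384/5996 ≈ -0.5644.
%ΔP = (56.18 − 38.94)/[(38.94 + 56.18)/2] = 17.24/47.56 ≈ 0.3625.
Arc elasticity E = %ΔQ/%ΔP ≈ -0.5644/0.3625 ≈ -1.56.
|E| > 1: demand is elastic over this range.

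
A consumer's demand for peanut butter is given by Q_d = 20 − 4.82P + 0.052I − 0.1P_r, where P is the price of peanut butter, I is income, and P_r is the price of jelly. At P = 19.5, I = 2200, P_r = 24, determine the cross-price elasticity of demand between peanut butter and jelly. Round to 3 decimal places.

Q_d = 20 − 4.82(19.5) + 0.052(2200) − 0.1(24) = 20 − 93.99 + 114.4 − 2.4 = 38.01.
∂Q_d/∂P_r = −0.1, so E_xy = -0.1·(24/38.01) ≈ -0.063.
E_xy < 0: the goods are complements.

-0.063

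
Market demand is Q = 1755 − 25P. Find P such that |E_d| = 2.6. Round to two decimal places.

Set −bP/(a − bP) = −2.6 ⇒ bP = 2.6(a − bP) ⇒ bP(1+2.6) = 2.6·a.
P = 2.6·1755/(25·3.6) = 50.70.

50.70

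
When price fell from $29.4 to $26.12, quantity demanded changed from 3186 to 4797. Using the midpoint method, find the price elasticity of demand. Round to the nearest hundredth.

%ΔQ = (4797 − 3186)/[(3186 + 4797)/2] = 1611/3991.5 ≈ 0.4036.
%ΔP = (26.12 − 29.4)/[(29.4 + 26.12)/2] = -3.28/27.76 ≈ -0.1182.
Arc elasticity E = %ΔQ/%ΔP ≈ 0.4036/-0.1182 ≈ -3.42.
|E| > 1: demand is elastic over this range.

-3.42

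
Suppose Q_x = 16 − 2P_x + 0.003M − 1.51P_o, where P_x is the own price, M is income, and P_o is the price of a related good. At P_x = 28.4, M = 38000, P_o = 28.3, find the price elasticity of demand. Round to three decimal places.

Q_x = 16 − 2(28.4) + 0.003(38000) − 1.51(28.3) = 16 − 56.8 + 114 − 42.733 = 30.467.
∂Q_x/∂P_x = −2, so E_p = (−2)·(28.4/30.467) ≈ -1.864.
|E_p| > 1: demand is elastic.

-1.864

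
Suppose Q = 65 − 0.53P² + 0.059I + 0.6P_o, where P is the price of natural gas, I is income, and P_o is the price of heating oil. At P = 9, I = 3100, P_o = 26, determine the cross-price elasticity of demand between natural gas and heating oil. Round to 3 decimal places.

Evaluating quantity at (P, I, P_o) gives Q = 65 − 0.53(9)² + 0.059(3100) + 0.6(26) = 65 − 42.93 + 182.9 + 15.6 = 220.57.
∂Q/∂P_o = +0.6, so E_xy = 0.6·(26/220.57) ≈ 0.071.
E_xy > 0: the goods are substitutes.

0.071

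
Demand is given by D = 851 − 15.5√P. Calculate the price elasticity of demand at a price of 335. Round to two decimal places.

-0.25

At P = 335, D = 567.3034.
dD/dP = −15.5/(2√P) = −15.5/(2·18.303).
Point elasticity E = (dD/dP)·(P/D) = -0.4234 × 335/567.3034 ≈ -0.25.
|E| < 1, so demand is inelastic at this price.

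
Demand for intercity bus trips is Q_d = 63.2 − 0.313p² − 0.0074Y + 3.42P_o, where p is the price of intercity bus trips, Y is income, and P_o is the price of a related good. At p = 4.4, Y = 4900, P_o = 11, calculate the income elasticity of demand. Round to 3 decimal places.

Evaluating quantity at (p, Y, P_o) gives Q_d = 63.2 − 0.313(4.4)² − 0.0074(4900) + 3.42(11) = 63.2 − 6.0597 − 36.26 + 37.62 = 58.5003.
∂Q_d/∂Y = −0.0074, so E_I = -0.0074·(4900/58.5003) ≈ -0.620.
E_I < 0: inferior good.

-0.620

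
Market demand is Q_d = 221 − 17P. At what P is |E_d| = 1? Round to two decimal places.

6.50

For linear demand Q_d = a − bP, E = −bP/(a − bP). |E| = 1 ⇒ bP = a − bP ⇒ P = a/(2b).
P = 221/(2·17) = 6.50.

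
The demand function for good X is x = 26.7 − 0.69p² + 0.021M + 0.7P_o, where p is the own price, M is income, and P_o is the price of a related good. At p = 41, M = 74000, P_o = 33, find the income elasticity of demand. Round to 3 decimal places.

3.501

x = 26.7 − 0.69(41)² + 0.021(74000) + 0.7(33) = 26.7 − 1159.89 + 1554 + 23.1 = 443.91.
∂x/∂M = +0.021, so E_I = 0.021·(74000/443.91) ≈ 3.501.
E_I > 1: normal good (luxury).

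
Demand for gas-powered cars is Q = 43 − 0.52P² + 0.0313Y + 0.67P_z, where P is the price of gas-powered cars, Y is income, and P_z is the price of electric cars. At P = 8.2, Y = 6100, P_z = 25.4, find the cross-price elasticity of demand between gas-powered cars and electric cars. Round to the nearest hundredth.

Q = 43 − 0.52(8.2)² + 0.0313(6100) + 0.67(25.4) = 43 − 34.9648 + 190.93 + 17.018 = 215.9832.
∂Q/∂P_z = +0.67, so E_xy = 0.67·(25.4/215.9832) ≈ 0.08.
E_xy > 0: the goods are substitutes.

0.08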